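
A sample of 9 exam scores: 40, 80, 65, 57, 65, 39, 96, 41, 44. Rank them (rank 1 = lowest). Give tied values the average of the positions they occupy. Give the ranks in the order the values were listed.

Sorted (ascending): 39, 40, 41, 44, 57, 65, 65, 80, 96
The 2 values of 65 occupy positions 6–7 → average rank (6+7)/2 = 6.5.

2, 8, 6.5, 5, 6.5, 1, 9, 3, 4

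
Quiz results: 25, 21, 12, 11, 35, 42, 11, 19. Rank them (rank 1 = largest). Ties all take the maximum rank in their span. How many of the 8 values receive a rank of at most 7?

Sorted (descending): 42, 35, 25, 21, 19, 12, 11, 11
The 2 values of 11 occupy positions 7–8 → each gets rank 8.
Ranks ≤ 7: {1, 2, 3, 4, 5, 6} → 6 values.

6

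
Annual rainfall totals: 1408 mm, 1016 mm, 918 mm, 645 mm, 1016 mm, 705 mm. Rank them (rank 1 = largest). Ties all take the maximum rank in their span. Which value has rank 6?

Sorted (descending): 1408, 1016, 1016, 918, 705, 645
The 2 values of 1016 occupy positions 2–3 → each gets rank 3.
Rank 6 → value 645.

645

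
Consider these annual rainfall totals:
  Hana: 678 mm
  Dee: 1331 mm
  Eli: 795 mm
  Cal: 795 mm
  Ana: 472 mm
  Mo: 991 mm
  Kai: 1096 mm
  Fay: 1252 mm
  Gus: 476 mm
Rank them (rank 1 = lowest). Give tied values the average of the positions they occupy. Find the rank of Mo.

6

Sorted (ascending): 472, 476, 678, 795, 795, 991, 1096, 1252, 1331
The 2 values of 795 occupy positions 4–5 → average rank (4+5)/2 = 4.5.
Mo has value 991 mm → rank 6.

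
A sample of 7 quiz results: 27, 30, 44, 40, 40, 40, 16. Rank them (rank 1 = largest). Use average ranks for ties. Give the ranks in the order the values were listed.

Sorted (descending): 44, 40, 40, 40, 30, 27, 16
The 3 values of 40 occupy positions 2–4 → average rank 3.

6, 5, 1, 3, 3, 3, 7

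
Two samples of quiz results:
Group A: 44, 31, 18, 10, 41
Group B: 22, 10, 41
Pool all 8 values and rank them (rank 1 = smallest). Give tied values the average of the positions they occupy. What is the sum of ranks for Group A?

24

Sorted (ascending): 10, 10, 18, 22, 31, 41, 41, 44
The 2 values of 10 occupy positions 1–2 → average rank (1+2)/2 = 1.5.
The 2 values of 41 occupy positions 6–7 → average rank (6+7)/2 = 6.5.
Group A values → pooled ranks: 44→8, 31→5, 18→3, 10→1.5, 41→6.5
Rank sum = 8 + 5 + 3 + 1.5 + 6.5 = 24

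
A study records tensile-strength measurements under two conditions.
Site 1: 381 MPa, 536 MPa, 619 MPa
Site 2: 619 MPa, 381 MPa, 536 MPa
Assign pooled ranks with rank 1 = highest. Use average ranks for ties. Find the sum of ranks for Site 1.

Sorted (descending): 619, 619, 536, 536, 381, 381
The 2 values of 619 occupy positions 1–2 → average rank (1+2)/2 = 1.5.
The 2 values of 536 occupy positions 3–4 → average rank (3+4)/2 = 3.5.
The 2 values of 381 occupy positions 5–6 → average rank (5+6)/2 = 5.5.
Site 1 values → pooled ranks: 381→5.5, 536→3.5, 619→1.5
Rank sum = 5.5 + 3.5 + 1.5 = 10.5

10.5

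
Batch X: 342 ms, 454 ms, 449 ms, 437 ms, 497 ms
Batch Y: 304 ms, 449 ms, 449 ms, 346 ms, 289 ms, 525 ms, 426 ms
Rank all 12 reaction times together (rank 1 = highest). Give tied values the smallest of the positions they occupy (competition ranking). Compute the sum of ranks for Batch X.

26

Sorted (descending): 525, 497, 454, 449, 449, 449, 437, 426, 346, 342, 304, 289
The 3 values of 449 occupy positions 4–6 → each gets rank 4.
Batch X values → pooled ranks: 342→10, 454→3, 449→4, 437→7, 497→2
Rank sum = 10 + 3 + 4 + 7 + 2 = 26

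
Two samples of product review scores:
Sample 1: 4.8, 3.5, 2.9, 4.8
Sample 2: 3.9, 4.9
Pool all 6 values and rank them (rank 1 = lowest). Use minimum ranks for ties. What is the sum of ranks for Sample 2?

9

Sorted (ascending): 2.9, 3.5, 3.9, 4.8, 4.8, 4.9
The 2 values of 4.8 occupy positions 4–5 → each gets rank 4.
Sample 2 values → pooled ranks: 3.9→3, 4.9→6
Rank sum = 3 + 6 = 9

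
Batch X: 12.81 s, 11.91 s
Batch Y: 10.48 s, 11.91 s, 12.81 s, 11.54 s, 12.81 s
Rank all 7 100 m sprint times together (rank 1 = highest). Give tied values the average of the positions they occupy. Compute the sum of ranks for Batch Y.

Sorted (descending): 12.81, 12.81, 12.81, 11.91, 11.91, 11.54, 10.48
The 3 values of 12.81 occupy positions 1–3 → average rank 2.
The 2 values of 11.91 occupy positions 4–5 → average rank (4+5)/2 = 4.5.
Batch Y values → pooled ranks: 10.48→7, 11.91→4.5, 12.81→2, 11.54→6, 12.81→2
Rank sum = 7 + 4.5 + 2 + 6 + 2 = 21.5

21.5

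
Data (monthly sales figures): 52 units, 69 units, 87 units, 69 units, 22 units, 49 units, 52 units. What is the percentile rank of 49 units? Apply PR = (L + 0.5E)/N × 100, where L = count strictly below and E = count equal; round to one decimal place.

N = 7.
Strictly below 49: 1. Equal to 49: 1.
PR = (1 + 0.5·1)/7 × 100 = 21.4

21.4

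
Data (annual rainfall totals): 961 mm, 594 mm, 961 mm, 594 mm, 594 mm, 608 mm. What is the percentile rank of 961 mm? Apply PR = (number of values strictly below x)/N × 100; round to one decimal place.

N = 6.
Strictly below 961: 4. Equal to 961: 2.
PR = 4/6 × 100 = 66.7

66.7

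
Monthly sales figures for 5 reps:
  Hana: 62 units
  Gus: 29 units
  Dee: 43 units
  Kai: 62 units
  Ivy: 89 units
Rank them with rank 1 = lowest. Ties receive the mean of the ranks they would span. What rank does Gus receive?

1

Sorted (ascending): 29, 43, 62, 62, 89
The 2 values of 62 occupy positions 3–4 → average rank (3+4)/2 = 3.5.
Gus has value 29 units → rank 1.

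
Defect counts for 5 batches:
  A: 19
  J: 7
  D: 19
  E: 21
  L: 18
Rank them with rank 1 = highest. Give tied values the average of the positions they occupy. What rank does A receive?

2.5

Sorted (descending): 21, 19, 19, 18, 7
The 2 values of 19 occupy positions 2–3 → average rank (2+3)/2 = 2.5.
A has value 19 → rank 2.5.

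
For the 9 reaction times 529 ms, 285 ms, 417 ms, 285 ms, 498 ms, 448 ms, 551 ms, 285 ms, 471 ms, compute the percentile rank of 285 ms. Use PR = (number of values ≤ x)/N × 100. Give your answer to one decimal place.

33.3

N = 9.
Strictly below 285: 0. Equal to 285: 3.
PR = 3/9 × 100 = 33.3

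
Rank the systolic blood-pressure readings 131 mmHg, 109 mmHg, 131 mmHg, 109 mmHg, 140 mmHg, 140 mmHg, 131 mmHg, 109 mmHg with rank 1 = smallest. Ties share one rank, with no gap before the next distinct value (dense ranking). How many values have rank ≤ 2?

6

Sorted (ascending): 109, 109, 109, 131, 131, 131, 140, 140
The 3 values of 109 share dense rank 1.
The 3 values of 131 share dense rank 2.
The 2 values of 140 share dense rank 3.
Ranks ≤ 2: {1, 1, 1, 2, 2, 2} → 6 values.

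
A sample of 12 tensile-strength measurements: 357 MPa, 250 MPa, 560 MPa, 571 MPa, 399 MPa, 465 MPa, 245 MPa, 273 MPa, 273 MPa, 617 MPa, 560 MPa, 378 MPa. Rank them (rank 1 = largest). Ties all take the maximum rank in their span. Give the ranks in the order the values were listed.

8, 11, 4, 2, 6, 5, 12, 10, 10, 1, 4, 7

Sorted (descending): 617, 571, 560, 560, 465, 399, 378, 357, 273, 273, 250, 245
The 2 values of 560 occupy positions 3–4 → each gets rank 4.
The 2 values of 273 occupy positions 9–10 → each gets rank 10.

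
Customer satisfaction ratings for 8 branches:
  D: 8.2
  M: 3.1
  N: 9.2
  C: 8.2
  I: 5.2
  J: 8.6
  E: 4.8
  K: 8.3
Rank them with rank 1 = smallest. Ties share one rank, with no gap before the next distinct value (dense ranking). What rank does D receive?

Sorted (ascending): 3.1, 4.8, 5.2, 8.2, 8.2, 8.3, 8.6, 9.2
The 2 values of 8.2 share dense rank 4.
Remaining distinct values take the next consecutive integers.
D has value 8.2 → rank 4.

4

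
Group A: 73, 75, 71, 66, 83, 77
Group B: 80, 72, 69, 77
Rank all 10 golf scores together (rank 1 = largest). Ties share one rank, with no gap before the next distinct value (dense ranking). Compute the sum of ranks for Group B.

19

Sorted (descending): 83, 80, 77, 77, 75, 73, 72, 71, 69, 66
The 2 values of 77 share dense rank 3.
Remaining distinct values take the next consecutive integers.
Group B values → pooled ranks: 80→2, 72→6, 69→8, 77→3
Rank sum = 2 + 6 + 8 + 3 = 19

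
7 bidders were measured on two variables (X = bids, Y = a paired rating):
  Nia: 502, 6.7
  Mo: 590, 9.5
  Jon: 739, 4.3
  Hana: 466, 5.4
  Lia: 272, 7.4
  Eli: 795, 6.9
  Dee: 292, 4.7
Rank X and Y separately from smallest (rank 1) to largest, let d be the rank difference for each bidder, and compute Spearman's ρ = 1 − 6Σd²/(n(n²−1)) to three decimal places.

-0.036

Ranks of variable 1: 4, 5, 6, 3, 1, 7, 2
Ranks of variable 2: 4, 7, 1, 3, 6, 5, 2
d = r₁ − r₂: 0, -2, 5, 0, -5, 2, 0
d²: 0, 4, 25, 0, 25, 4, 0; Σd² = 58
ρ = 1 − 6·58/(7·48) = 1 − 348/336 = -0.036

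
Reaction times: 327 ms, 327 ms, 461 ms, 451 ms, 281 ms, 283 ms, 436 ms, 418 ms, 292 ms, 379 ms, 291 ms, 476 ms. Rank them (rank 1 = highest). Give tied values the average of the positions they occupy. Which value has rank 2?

Sorted (descending): 476, 461, 451, 436, 418, 379, 327, 327, 292, 291, 283, 281
The 2 values of 327 occupy positions 7–8 → average rank (7+8)/2 = 7.5.
Rank 2 → value 461.

461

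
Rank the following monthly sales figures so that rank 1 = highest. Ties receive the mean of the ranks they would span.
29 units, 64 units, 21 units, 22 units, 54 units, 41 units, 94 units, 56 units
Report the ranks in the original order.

6, 2, 8, 7, 4, 5, 1, 3

Sorted (descending): 94, 64, 56, 54, 41, 29, 22, 21
No ties — each value takes its position as its rank.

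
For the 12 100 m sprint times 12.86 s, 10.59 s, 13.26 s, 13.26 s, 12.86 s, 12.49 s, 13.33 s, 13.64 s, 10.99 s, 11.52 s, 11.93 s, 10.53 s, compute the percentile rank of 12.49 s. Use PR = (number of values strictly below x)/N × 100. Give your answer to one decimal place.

41.7

N = 12.
Strictly below 12.49: 5. Equal to 12.49: 1.
PR = 5/12 × 100 = 41.7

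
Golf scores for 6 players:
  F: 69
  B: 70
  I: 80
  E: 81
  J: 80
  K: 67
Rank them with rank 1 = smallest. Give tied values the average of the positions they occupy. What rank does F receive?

Sorted (ascending): 67, 69, 70, 80, 80, 81
The 2 values of 80 occupy positions 4–5 → average rank (4+5)/2 = 4.5.
F has value 69 → rank 2.

2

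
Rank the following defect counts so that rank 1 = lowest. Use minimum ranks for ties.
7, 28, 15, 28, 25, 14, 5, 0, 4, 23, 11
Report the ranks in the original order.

Sorted (ascending): 0, 4, 5, 7, 11, 14, 15, 23, 25, 28, 28
The 2 values of 28 occupy positions 10–11 → each gets rank 10.

4, 10, 7, 10, 9, 6, 3, 1, 2, 8, 5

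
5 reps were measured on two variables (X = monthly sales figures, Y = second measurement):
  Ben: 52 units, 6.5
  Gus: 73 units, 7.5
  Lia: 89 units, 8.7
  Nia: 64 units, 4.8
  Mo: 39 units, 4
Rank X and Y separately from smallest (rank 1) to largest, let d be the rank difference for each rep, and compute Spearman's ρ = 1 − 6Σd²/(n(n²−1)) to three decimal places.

Ranks of variable 1: 2, 4, 5, 3, 1
Ranks of variable 2: 3, 4, 5, 2, 1
d = r₁ − r₂: -1, 0, 0, 1, 0
d²: 1, 0, 0, 1, 0; Σd² = 2
ρ = 1 − 6·2/(5·24) = 1 − 12/120 = 0.900

0.900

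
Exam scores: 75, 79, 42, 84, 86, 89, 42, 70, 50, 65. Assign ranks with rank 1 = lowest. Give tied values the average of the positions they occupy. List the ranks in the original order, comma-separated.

Sorted (ascending): 42, 42, 50, 65, 70, 75, 79, 84, 86, 89
The 2 values of 42 occupy positions 1–2 → average rank (1+2)/2 = 1.5.

6, 7, 1.5, 8, 9, 10, 1.5, 5, 3, 4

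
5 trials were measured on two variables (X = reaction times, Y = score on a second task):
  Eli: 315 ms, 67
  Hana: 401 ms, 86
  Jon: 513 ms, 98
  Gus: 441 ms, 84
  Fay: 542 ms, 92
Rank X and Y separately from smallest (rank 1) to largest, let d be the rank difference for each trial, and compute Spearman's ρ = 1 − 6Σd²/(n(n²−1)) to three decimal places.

0.800

Ranks of variable 1: 1, 2, 4, 3, 5
Ranks of variable 2: 1, 3, 5, 2, 4
d = r₁ − r₂: 0, -1, -1, 1, 1
d²: 0, 1, 1, 1, 1; Σd² = 4
ρ = 1 − 6·4/(5·24) = 1 − 24/120 = 0.800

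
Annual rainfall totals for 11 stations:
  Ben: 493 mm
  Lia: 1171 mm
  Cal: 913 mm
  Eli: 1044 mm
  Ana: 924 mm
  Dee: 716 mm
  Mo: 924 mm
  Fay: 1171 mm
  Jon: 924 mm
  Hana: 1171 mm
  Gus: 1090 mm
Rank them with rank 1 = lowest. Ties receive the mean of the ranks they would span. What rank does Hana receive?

Sorted (ascending): 493, 716, 913, 924, 924, 924, 1044, 1090, 1171, 1171, 1171
The 3 values of 924 occupy positions 4–6 → average rank 5.
The 3 values of 1171 occupy positions 9–11 → average rank 10.
Hana has value 1171 mm → rank 10.

10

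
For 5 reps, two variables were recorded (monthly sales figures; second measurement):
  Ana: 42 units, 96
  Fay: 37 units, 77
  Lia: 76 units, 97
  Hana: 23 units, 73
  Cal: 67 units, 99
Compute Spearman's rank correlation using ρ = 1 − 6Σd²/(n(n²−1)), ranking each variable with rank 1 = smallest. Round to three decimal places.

0.900

Ranks of variable 1: 3, 2, 5, 1, 4
Ranks of variable 2: 3, 2, 4, 1, 5
d = r₁ − r₂: 0, 0, 1, 0, -1
d²: 0, 0, 1, 0, 1; Σd² = 2
ρ = 1 − 6·2/(5·24) = 1 − 12/120 = 0.900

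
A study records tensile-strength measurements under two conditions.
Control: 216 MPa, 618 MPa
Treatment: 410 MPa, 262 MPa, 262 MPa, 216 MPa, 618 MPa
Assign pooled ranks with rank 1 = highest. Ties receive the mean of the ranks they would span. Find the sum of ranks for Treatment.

20

Sorted (descending): 618, 618, 410, 262, 262, 216, 216
The 2 values of 618 occupy positions 1–2 → average rank (1+2)/2 = 1.5.
The 2 values of 262 occupy positions 4–5 → average rank (4+5)/2 = 4.5.
The 2 values of 216 occupy positions 6–7 → average rank (6+7)/2 = 6.5.
Treatment values → pooled ranks: 410→3, 262→4.5, 262→4.5, 216→6.5, 618→1.5
Rank sum = 3 + 4.5 + 4.5 + 6.5 + 1.5 = 20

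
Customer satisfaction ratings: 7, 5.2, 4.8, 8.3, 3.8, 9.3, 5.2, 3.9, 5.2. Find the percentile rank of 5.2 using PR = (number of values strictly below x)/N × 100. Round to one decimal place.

N = 9.
Strictly below 5.2: 3. Equal to 5.2: 3.
PR = 3/9 × 100 = 33.3

33.3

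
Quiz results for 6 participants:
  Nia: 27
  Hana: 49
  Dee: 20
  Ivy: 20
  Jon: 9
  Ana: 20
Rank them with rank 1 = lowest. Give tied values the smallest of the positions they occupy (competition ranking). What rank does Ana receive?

Sorted (ascending): 9, 20, 20, 20, 27, 49
The 3 values of 20 occupy positions 2–4 → each gets rank 2.
Ana has value 20 → rank 2.

2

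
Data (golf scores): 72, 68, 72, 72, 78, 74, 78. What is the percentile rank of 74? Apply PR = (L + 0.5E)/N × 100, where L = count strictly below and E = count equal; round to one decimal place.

N = 7.
Strictly below 74: 4. Equal to 74: 1.
PR = (4 + 0.5·1)/7 × 100 = 64.3

64.3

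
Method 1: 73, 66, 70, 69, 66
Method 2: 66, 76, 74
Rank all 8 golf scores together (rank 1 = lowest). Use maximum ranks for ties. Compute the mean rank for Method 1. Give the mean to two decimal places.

Sorted (ascending): 66, 66, 66, 69, 70, 73, 74, 76
The 3 values of 66 occupy positions 1–3 → each gets rank 3.
Method 1 values → pooled ranks: 73→6, 66→3, 70→5, 69→4, 66→3
Mean rank = (6 + 3 + 5 + 4 + 3) / 5 = 4.20

4.20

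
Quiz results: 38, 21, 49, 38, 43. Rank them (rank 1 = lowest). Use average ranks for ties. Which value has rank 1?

Sorted (ascending): 21, 38, 38, 43, 49
The 2 values of 38 occupy positions 2–3 → average rank (2+3)/2 = 2.5.
Rank 1 → value 21.

21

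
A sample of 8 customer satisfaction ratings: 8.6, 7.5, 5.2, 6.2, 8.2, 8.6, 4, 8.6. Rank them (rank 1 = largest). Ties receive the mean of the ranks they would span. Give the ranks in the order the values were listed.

2, 5, 7, 6, 4, 2, 8, 2

Sorted (descending): 8.6, 8.6, 8.6, 8.2, 7.5, 6.2, 5.2, 4
The 3 values of 8.6 occupy positions 1–3 → average rank 2.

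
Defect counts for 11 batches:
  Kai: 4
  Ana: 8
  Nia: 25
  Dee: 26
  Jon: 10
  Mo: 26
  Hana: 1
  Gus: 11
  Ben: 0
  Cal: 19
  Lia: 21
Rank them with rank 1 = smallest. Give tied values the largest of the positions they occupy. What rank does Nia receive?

9

Sorted (ascending): 0, 1, 4, 8, 10, 11, 19, 21, 25, 26, 26
The 2 values of 26 occupy positions 10–11 → each gets rank 11.
Nia has value 25 → rank 9.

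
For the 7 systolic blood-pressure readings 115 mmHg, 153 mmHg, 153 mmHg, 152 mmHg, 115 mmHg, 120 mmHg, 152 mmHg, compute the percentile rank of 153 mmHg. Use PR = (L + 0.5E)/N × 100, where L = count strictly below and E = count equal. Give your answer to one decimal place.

N = 7.
Strictly below 153: 5. Equal to 153: 2.
PR = (5 + 0.5·2)/7 × 100 = 85.7

85.7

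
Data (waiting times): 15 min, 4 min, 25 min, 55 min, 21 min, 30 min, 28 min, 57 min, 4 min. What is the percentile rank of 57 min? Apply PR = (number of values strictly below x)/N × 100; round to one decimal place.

88.9

N = 9.
Strictly below 57: 8. Equal to 57: 1.
PR = 8/9 × 100 = 88.9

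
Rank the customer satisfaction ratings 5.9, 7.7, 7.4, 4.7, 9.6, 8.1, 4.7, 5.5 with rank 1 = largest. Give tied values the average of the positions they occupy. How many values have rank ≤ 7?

Sorted (descending): 9.6, 8.1, 7.7, 7.4, 5.9, 5.5, 4.7, 4.7
The 2 values of 4.7 occupy positions 7–8 → average rank (7+8)/2 = 7.5.
Ranks ≤ 7: {1, 2, 3, 4, 5, 6} → 6 values.

6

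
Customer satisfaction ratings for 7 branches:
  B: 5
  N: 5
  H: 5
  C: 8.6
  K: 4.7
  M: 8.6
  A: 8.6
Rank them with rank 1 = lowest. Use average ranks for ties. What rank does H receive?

Sorted (ascending): 4.7, 5, 5, 5, 8.6, 8.6, 8.6
The 3 values of 5 occupy positions 2–4 → average rank 3.
The 3 values of 8.6 occupy positions 5–7 → average rank 6.
H has value 5 → rank 3.

3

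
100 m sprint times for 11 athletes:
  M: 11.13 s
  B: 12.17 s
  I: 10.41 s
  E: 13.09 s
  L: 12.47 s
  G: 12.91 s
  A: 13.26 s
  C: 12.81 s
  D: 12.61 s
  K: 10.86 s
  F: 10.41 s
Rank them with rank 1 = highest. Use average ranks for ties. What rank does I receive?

Sorted (descending): 13.26, 13.09, 12.91, 12.81, 12.61, 12.47, 12.17, 11.13, 10.86, 10.41, 10.41
The 2 values of 10.41 occupy positions 10–11 → average rank (10+11)/2 = 10.5.
I has value 10.41 s → rank 10.5.

10.5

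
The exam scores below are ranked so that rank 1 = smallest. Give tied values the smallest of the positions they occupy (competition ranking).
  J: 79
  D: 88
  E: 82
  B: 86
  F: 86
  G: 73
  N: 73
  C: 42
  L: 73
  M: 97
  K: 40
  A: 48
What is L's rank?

Sorted (ascending): 40, 42, 48, 73, 73, 73, 79, 82, 86, 86, 88, 97
The 3 values of 73 occupy positions 4–6 → each gets rank 4.
The 2 values of 86 occupy positions 9–10 → each gets rank 9.
L has value 73 → rank 4.

4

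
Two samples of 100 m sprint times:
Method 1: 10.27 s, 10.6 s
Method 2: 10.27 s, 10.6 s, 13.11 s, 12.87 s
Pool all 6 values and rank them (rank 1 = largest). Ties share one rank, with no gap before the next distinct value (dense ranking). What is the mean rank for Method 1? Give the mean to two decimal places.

Sorted (descending): 13.11, 12.87, 10.6, 10.6, 10.27, 10.27
The 2 values of 10.6 share dense rank 3.
The 2 values of 10.27 share dense rank 4.
Remaining distinct values take the next consecutive integers.
Method 1 values → pooled ranks: 10.27→4, 10.6→3
Mean rank = (4 + 3) / 2 = 3.50

3.50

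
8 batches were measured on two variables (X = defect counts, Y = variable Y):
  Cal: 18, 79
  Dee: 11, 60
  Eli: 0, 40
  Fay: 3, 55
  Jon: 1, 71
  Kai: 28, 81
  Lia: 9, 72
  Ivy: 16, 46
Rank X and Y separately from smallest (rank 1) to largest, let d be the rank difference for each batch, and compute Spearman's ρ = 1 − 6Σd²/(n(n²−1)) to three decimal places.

0.643

Ranks of variable 1: 7, 5, 1, 3, 2, 8, 4, 6
Ranks of variable 2: 7, 4, 1, 3, 5, 8, 6, 2
d = r₁ − r₂: 0, 1, 0, 0, -3, 0, -2, 4
d²: 0, 1, 0, 0, 9, 0, 4, 16; Σd² = 30
ρ = 1 − 6·30/(8·63) = 1 − 180/504 = 0.643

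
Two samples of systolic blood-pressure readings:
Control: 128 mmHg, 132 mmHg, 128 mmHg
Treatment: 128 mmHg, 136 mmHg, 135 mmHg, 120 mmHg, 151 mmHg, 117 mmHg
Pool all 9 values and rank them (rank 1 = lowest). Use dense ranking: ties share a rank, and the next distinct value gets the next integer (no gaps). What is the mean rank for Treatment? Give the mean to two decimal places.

Sorted (ascending): 117, 120, 128, 128, 128, 132, 135, 136, 151
The 3 values of 128 share dense rank 3.
Remaining distinct values take the next consecutive integers.
Treatment values → pooled ranks: 128→3, 136→6, 135→5, 120→2, 151→7, 117→1
Mean rank = (3 + 6 + 5 + 2 + 7 + 1) / 6 = 4.00

4.00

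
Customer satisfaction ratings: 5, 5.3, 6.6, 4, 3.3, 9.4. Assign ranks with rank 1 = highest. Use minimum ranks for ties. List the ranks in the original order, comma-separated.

Sorted (descending): 9.4, 6.6, 5.3, 5, 4, 3.3
No ties — each value takes its position as its rank.

4, 3, 2, 5, 6, 1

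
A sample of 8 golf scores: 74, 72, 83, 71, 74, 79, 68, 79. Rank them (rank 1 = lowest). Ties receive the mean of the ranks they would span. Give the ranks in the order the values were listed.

4.5, 3, 8, 2, 4.5, 6.5, 1, 6.5

Sorted (ascending): 68, 71, 72, 74, 74, 79, 79, 83
The 2 values of 74 occupy positions 4–5 → average rank (4+5)/2 = 4.5.
The 2 values of 79 occupy positions 6–7 → average rank (6+7)/2 = 6.5.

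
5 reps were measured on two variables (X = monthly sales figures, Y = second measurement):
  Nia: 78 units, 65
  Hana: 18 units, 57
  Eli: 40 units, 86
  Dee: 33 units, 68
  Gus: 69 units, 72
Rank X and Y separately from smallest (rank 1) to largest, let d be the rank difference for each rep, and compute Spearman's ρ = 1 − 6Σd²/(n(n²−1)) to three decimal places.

Ranks of variable 1: 5, 1, 3, 2, 4
Ranks of variable 2: 2, 1, 5, 3, 4
d = r₁ − r₂: 3, 0, -2, -1, 0
d²: 9, 0, 4, 1, 0; Σd² = 14
ρ = 1 − 6·14/(5·24) = 1 − 84/120 = 0.300

0.300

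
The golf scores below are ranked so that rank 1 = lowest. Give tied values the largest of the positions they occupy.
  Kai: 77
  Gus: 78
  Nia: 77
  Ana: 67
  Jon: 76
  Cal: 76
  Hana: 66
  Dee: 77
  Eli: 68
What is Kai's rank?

Sorted (ascending): 66, 67, 68, 76, 76, 77, 77, 77, 78
The 2 values of 76 occupy positions 4–5 → each gets rank 5.
The 3 values of 77 occupy positions 6–8 → each gets rank 8.
Kai has value 77 → rank 8.

8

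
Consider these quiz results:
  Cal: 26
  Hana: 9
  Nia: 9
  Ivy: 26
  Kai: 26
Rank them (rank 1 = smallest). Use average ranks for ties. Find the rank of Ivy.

Sorted (ascending): 9, 9, 26, 26, 26
The 2 values of 9 occupy positions 1–2 → average rank (1+2)/2 = 1.5.
The 3 values of 26 occupy positions 3–5 → average rank 4.
Ivy has value 26 → rank 4.

4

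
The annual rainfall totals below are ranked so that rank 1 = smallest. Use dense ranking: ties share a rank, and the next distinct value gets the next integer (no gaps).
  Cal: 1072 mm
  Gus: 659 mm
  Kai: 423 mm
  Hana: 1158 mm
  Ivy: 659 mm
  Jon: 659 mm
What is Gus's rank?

Sorted (ascending): 423, 659, 659, 659, 1072, 1158
The 3 values of 659 share dense rank 2.
Remaining distinct values take the next consecutive integers.
Gus has value 659 mm → rank 2.

2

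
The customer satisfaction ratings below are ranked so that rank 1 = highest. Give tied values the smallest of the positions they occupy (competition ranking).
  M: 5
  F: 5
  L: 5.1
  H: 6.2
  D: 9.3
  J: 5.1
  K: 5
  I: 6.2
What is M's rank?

6

Sorted (descending): 9.3, 6.2, 6.2, 5.1, 5.1, 5, 5, 5
The 2 values of 6.2 occupy positions 2–3 → each gets rank 2.
The 2 values of 5.1 occupy positions 4–5 → each gets rank 4.
The 3 values of 5 occupy positions 6–8 → each gets rank 6.
M has value 5 → rank 6.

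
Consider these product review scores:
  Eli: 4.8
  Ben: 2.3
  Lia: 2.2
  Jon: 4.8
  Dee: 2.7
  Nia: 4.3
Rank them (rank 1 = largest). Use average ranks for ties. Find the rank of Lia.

6

Sorted (descending): 4.8, 4.8, 4.3, 2.7, 2.3, 2.2
The 2 values of 4.8 occupy positions 1–2 → average rank (1+2)/2 = 1.5.
Lia has value 2.2 → rank 6.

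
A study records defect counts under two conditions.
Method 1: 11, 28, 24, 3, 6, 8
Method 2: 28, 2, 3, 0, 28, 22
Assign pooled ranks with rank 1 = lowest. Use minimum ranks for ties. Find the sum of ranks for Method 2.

Sorted (ascending): 0, 2, 3, 3, 6, 8, 11, 22, 24, 28, 28, 28
The 2 values of 3 occupy positions 3–4 → each gets rank 3.
The 3 values of 28 occupy positions 10–12 → each gets rank 10.
Method 2 values → pooled ranks: 28→10, 2→2, 3→3, 0→1, 28→10, 22→8
Rank sum = 10 + 2 + 3 + 1 + 10 + 8 = 34

34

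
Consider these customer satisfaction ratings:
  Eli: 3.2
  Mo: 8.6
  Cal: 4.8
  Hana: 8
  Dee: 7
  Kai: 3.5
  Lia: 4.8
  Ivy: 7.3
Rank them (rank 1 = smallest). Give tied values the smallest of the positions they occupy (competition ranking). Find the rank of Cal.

Sorted (ascending): 3.2, 3.5, 4.8, 4.8, 7, 7.3, 8, 8.6
The 2 values of 4.8 occupy positions 3–4 → each gets rank 3.
Cal has value 4.8 → rank 3.

3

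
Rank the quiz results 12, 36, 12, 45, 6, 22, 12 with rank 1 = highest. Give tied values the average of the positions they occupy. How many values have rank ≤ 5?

Sorted (descending): 45, 36, 22, 12, 12, 12, 6
The 3 values of 12 occupy positions 4–6 → average rank 5.
Ranks ≤ 5: {1, 2, 3, 5, 5, 5} → 6 values.

6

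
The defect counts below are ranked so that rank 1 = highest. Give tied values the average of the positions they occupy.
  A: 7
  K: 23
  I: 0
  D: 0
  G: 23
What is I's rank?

Sorted (descending): 23, 23, 7, 0, 0
The 2 values of 23 occupy positions 1–2 → average rank (1+2)/2 = 1.5.
The 2 values of 0 occupy positions 4–5 → average rank (4+5)/2 = 4.5.
I has value 0 → rank 4.5.

4.5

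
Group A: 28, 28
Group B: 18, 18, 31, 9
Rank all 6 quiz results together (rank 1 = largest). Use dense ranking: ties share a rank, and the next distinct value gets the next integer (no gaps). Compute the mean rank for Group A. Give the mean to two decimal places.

Sorted (descending): 31, 28, 28, 18, 18, 9
The 2 values of 28 share dense rank 2.
The 2 values of 18 share dense rank 3.
Remaining distinct values take the next consecutive integers.
Group A values → pooled ranks: 28→2, 28→2
Mean rank = (2 + 2) / 2 = 2.00

2.00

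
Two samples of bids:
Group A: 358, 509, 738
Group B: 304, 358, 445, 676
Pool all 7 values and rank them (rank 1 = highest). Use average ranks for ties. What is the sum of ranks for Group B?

Sorted (descending): 738, 676, 509, 445, 358, 358, 304
The 2 values of 358 occupy positions 5–6 → average rank (5+6)/2 = 5.5.
Group B values → pooled ranks: 304→7, 358→5.5, 445→4, 676→2
Rank sum = 7 + 5.5 + 4 + 2 = 18.5

18.5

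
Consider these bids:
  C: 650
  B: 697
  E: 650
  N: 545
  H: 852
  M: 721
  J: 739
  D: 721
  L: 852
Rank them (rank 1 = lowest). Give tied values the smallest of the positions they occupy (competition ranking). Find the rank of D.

5

Sorted (ascending): 545, 650, 650, 697, 721, 721, 739, 852, 852
The 2 values of 650 occupy positions 2–3 → each gets rank 2.
The 2 values of 721 occupy positions 5–6 → each gets rank 5.
The 2 values of 852 occupy positions 8–9 → each gets rank 8.
D has value 721 → rank 5.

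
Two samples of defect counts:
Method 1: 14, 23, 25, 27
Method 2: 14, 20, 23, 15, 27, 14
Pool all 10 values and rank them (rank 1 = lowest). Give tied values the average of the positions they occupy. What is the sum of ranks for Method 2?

Sorted (ascending): 14, 14, 14, 15, 20, 23, 23, 25, 27, 27
The 3 values of 14 occupy positions 1–3 → average rank 2.
The 2 values of 23 occupy positions 6–7 → average rank (6+7)/2 = 6.5.
The 2 values of 27 occupy positions 9–10 → average rank (9+10)/2 = 9.5.
Method 2 values → pooled ranks: 14→2, 20→5, 23→6.5, 15→4, 27→9.5, 14→2
Rank sum = 2 + 5 + 6.5 + 4 + 9.5 + 2 = 29

29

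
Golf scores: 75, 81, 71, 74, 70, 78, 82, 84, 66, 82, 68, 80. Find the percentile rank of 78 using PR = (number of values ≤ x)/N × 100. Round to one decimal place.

58.3

N = 12.
Strictly below 78: 6. Equal to 78: 1.
PR = 7/12 × 100 = 58.3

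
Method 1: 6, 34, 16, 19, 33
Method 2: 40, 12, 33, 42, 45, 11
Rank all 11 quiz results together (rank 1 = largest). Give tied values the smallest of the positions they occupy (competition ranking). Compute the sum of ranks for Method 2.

30

Sorted (descending): 45, 42, 40, 34, 33, 33, 19, 16, 12, 11, 6
The 2 values of 33 occupy positions 5–6 → each gets rank 5.
Method 2 values → pooled ranks: 40→3, 12→9, 33→5, 42→2, 45→1, 11→10
Rank sum = 3 + 9 + 5 + 2 + 1 + 10 = 30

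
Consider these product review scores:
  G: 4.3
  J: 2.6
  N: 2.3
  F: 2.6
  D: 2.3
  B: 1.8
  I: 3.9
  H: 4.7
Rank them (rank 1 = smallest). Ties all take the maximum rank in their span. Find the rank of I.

6

Sorted (ascending): 1.8, 2.3, 2.3, 2.6, 2.6, 3.9, 4.3, 4.7
The 2 values of 2.3 occupy positions 2–3 → each gets rank 3.
The 2 values of 2.6 occupy positions 4–5 → each gets rank 5.
I has value 3.9 → rank 6.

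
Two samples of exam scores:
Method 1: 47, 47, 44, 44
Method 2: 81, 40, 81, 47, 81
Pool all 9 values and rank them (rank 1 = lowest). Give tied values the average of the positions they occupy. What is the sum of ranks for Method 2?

30

Sorted (ascending): 40, 44, 44, 47, 47, 47, 81, 81, 81
The 2 values of 44 occupy positions 2–3 → average rank (2+3)/2 = 2.5.
The 3 values of 47 occupy positions 4–6 → average rank 5.
The 3 values of 81 occupy positions 7–9 → average rank 8.
Method 2 values → pooled ranks: 81→8, 40→1, 81→8, 47→5, 81→8
Rank sum = 8 + 1 + 8 + 5 + 8 = 30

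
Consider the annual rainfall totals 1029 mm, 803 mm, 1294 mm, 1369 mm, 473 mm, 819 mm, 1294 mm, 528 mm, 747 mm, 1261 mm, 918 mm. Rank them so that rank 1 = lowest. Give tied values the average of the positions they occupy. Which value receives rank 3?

747

Sorted (ascending): 473, 528, 747, 803, 819, 918, 1029, 1261, 1294, 1294, 1369
The 2 values of 1294 occupy positions 9–10 → average rank (9+10)/2 = 9.5.
Rank 3 → value 747.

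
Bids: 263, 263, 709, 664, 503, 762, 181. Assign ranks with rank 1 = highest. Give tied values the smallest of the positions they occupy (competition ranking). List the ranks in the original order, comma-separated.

5, 5, 2, 3, 4, 1, 7

Sorted (descending): 762, 709, 664, 503, 263, 263, 181
The 2 values of 263 occupy positions 5–6 → each gets rank 5.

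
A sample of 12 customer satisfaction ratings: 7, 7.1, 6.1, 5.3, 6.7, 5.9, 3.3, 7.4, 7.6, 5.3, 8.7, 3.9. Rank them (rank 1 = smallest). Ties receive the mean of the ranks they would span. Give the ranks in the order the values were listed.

Sorted (ascending): 3.3, 3.9, 5.3, 5.3, 5.9, 6.1, 6.7, 7, 7.1, 7.4, 7.6, 8.7
The 2 values of 5.3 occupy positions 3–4 → average rank (3+4)/2 = 3.5.

8, 9, 6, 3.5, 7, 5, 1, 10, 11, 3.5, 12, 2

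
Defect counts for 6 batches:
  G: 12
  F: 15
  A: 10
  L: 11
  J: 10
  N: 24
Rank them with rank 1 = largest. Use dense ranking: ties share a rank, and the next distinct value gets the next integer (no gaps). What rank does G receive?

Sorted (descending): 24, 15, 12, 11, 10, 10
The 2 values of 10 share dense rank 5.
Remaining distinct values take the next consecutive integers.
G has value 12 → rank 3.

3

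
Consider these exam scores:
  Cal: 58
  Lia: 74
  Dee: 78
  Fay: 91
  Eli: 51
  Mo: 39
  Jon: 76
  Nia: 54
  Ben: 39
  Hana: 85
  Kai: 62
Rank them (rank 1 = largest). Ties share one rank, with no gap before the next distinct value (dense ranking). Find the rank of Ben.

10

Sorted (descending): 91, 85, 78, 76, 74, 62, 58, 54, 51, 39, 39
The 2 values of 39 share dense rank 10.
Remaining distinct values take the next consecutive integers.
Ben has value 39 → rank 10.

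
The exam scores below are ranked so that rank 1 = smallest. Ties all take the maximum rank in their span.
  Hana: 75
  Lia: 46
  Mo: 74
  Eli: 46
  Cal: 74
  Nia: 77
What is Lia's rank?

2

Sorted (ascending): 46, 46, 74, 74, 75, 77
The 2 values of 46 occupy positions 1–2 → each gets rank 2.
The 2 values of 74 occupy positions 3–4 → each gets rank 4.
Lia has value 46 → rank 2.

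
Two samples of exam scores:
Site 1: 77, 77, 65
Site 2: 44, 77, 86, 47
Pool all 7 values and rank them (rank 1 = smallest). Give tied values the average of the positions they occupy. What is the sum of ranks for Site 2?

Sorted (ascending): 44, 47, 65, 77, 77, 77, 86
The 3 values of 77 occupy positions 4–6 → average rank 5.
Site 2 values → pooled ranks: 44→1, 77→5, 86→7, 47→2
Rank sum = 1 + 5 + 7 + 2 = 15

15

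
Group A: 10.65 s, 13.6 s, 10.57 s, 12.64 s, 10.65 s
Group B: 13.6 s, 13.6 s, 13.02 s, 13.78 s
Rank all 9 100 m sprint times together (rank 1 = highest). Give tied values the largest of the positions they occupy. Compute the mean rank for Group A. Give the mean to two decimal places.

7.00

Sorted (descending): 13.78, 13.6, 13.6, 13.6, 13.02, 12.64, 10.65, 10.65, 10.57
The 3 values of 13.6 occupy positions 2–4 → each gets rank 4.
The 2 values of 10.65 occupy positions 7–8 → each gets rank 8.
Group A values → pooled ranks: 10.65→8, 13.6→4, 10.57→9, 12.64→6, 10.65→8
Mean rank = (8 + 4 + 9 + 6 + 8) / 5 = 7.00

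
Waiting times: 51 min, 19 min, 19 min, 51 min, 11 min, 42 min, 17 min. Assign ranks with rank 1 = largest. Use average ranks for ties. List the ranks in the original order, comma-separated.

Sorted (descending): 51, 51, 42, 19, 19, 17, 11
The 2 values of 51 occupy positions 1–2 → average rank (1+2)/2 = 1.5.
The 2 values of 19 occupy positions 4–5 → average rank (4+5)/2 = 4.5.

1.5, 4.5, 4.5, 1.5, 7, 3, 6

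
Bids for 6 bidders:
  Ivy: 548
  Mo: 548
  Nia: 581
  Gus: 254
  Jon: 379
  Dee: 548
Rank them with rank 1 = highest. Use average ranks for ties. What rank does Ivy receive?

Sorted (descending): 581, 548, 548, 548, 379, 254
The 3 values of 548 occupy positions 2–4 → average rank 3.
Ivy has value 548 → rank 3.

3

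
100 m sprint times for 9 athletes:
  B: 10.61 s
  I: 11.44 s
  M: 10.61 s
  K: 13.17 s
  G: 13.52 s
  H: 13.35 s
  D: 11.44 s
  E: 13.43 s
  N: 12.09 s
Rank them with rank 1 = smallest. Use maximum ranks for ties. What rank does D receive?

4

Sorted (ascending): 10.61, 10.61, 11.44, 11.44, 12.09, 13.17, 13.35, 13.43, 13.52
The 2 values of 10.61 occupy positions 1–2 → each gets rank 2.
The 2 values of 11.44 occupy positions 3–4 → each gets rank 4.
D has value 11.44 s → rank 4.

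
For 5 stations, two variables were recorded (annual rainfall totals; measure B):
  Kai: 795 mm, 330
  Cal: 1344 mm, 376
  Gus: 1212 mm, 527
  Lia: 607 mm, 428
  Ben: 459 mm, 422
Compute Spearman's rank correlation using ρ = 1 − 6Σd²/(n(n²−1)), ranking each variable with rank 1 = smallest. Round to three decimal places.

-0.100

Ranks of variable 1: 3, 5, 4, 2, 1
Ranks of variable 2: 1, 2, 5, 4, 3
d = r₁ − r₂: 2, 3, -1, -2, -2
d²: 4, 9, 1, 4, 4; Σd² = 22
ρ = 1 − 6·22/(5·24) = 1 − 132/120 = -0.100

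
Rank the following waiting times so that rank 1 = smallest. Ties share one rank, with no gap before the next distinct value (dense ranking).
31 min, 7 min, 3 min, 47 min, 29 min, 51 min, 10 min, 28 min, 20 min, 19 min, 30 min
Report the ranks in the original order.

9, 2, 1, 10, 7, 11, 3, 6, 5, 4, 8

Sorted (ascending): 3, 7, 10, 19, 20, 28, 29, 30, 31, 47, 51
No ties — each value takes its position as its rank.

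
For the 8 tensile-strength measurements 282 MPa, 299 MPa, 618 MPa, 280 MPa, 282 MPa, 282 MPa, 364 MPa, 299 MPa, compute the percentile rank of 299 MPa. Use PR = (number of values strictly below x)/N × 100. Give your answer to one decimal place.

50.0

N = 8.
Strictly below 299: 4. Equal to 299: 2.
PR = 4/8 × 100 = 50.0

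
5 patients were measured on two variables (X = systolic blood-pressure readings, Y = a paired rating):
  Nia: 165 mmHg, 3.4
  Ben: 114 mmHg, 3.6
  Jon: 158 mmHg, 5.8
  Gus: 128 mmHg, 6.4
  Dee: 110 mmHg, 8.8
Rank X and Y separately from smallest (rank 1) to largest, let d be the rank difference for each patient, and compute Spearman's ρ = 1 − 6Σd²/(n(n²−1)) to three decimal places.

-0.700

Ranks of variable 1: 5, 2, 4, 3, 1
Ranks of variable 2: 1, 2, 3, 4, 5
d = r₁ − r₂: 4, 0, 1, -1, -4
d²: 16, 0, 1, 1, 16; Σd² = 34
ρ = 1 − 6·34/(5·24) = 1 − 204/120 = -0.700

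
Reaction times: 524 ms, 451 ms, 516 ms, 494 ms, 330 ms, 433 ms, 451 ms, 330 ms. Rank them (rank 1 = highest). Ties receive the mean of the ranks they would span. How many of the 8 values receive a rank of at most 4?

Sorted (descending): 524, 516, 494, 451, 451, 433, 330, 330
The 2 values of 451 occupy positions 4–5 → average rank (4+5)/2 = 4.5.
The 2 values of 330 occupy positions 7–8 → average rank (7+8)/2 = 7.5.
Ranks ≤ 4: {1, 2, 3} → 3 values.

3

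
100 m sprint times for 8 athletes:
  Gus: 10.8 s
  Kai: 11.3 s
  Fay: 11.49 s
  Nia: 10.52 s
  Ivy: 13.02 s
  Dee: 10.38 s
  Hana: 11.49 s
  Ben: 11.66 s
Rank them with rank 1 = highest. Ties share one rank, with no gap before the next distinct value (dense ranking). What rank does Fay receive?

Sorted (descending): 13.02, 11.66, 11.49, 11.49, 11.3, 10.8, 10.52, 10.38
The 2 values of 11.49 share dense rank 3.
Remaining distinct values take the next consecutive integers.
Fay has value 11.49 s → rank 3.

3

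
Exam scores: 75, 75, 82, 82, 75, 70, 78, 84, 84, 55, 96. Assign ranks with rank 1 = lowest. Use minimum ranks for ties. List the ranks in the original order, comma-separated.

3, 3, 7, 7, 3, 2, 6, 9, 9, 1, 11

Sorted (ascending): 55, 70, 75, 75, 75, 78, 82, 82, 84, 84, 96
The 3 values of 75 occupy positions 3–5 → each gets rank 3.
The 2 values of 82 occupy positions 7–8 → each gets rank 7.
The 2 values of 84 occupy positions 9–10 → each gets rank 9.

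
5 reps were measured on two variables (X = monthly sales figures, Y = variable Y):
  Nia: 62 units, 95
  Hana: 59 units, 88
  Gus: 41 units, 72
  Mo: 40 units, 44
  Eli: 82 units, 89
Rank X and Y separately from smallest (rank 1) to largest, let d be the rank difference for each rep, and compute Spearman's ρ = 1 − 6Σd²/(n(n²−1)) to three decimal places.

0.900

Ranks of variable 1: 4, 3, 2, 1, 5
Ranks of variable 2: 5, 3, 2, 1, 4
d = r₁ − r₂: -1, 0, 0, 0, 1
d²: 1, 0, 0, 0, 1; Σd² = 2
ρ = 1 − 6·2/(5·24) = 1 − 12/120 = 0.900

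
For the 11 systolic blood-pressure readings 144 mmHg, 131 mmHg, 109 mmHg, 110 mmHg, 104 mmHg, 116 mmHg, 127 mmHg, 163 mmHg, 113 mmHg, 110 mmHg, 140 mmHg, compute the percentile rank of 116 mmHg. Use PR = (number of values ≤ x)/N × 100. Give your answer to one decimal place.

N = 11.
Strictly below 116: 5. Equal to 116: 1.
PR = 6/11 × 100 = 54.5

54.5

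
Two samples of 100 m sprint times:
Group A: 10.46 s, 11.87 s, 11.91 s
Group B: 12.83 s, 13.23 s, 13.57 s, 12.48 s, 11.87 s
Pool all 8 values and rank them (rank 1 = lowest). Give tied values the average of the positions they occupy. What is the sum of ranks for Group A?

7.5

Sorted (ascending): 10.46, 11.87, 11.87, 11.91, 12.48, 12.83, 13.23, 13.57
The 2 values of 11.87 occupy positions 2–3 → average rank (2+3)/2 = 2.5.
Group A values → pooled ranks: 10.46→1, 11.87→2.5, 11.91→4
Rank sum = 1 + 2.5 + 4 = 7.5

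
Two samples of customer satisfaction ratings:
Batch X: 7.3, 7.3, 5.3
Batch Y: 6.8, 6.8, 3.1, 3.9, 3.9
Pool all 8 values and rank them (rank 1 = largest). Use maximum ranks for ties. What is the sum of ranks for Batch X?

Sorted (descending): 7.3, 7.3, 6.8, 6.8, 5.3, 3.9, 3.9, 3.1
The 2 values of 7.3 occupy positions 1–2 → each gets rank 2.
The 2 values of 6.8 occupy positions 3–4 → each gets rank 4.
The 2 values of 3.9 occupy positions 6–7 → each gets rank 7.
Batch X values → pooled ranks: 7.3→2, 7.3→2, 5.3→5
Rank sum = 2 + 2 + 5 = 9

9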